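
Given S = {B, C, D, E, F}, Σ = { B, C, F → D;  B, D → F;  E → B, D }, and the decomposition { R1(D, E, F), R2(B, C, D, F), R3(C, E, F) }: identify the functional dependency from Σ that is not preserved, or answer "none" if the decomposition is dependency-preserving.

Check E → B, D: no single fragment contains all of {B, D, E}, and the restricted closure of {E} across the fragments never reaches {B, D}.
B, C, F → D is preserved.
B, D → F is preserved.

E → B, D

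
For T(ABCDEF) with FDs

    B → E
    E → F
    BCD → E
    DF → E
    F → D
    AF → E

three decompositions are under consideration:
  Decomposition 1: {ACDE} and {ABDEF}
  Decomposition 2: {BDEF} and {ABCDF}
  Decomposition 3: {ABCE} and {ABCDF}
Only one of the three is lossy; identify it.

Decomposition 1

Decomposition 1: common = {ADE}, closure = {ADEF} → lossy.
Decomposition 2: common = {BDF}, closure = {BDEF} → lossless.
Decomposition 3: common = {ABC}, closure = {ABCDEF} → lossless.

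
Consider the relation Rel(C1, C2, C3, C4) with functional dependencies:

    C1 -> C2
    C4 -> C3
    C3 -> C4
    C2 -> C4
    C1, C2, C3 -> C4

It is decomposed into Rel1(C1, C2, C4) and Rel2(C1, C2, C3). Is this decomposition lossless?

Yes

Common attributes: Rel1 ∩ Rel2 = {C1, C2}.
Closure of {C1, C2}: C2 → C4 applies, adding C4; C4 → C3 applies, adding C3. So (C1, C2)⁺ = {C1, C2, C3, C4}.
This closure contains every attribute of Rel1, so Rel1 ∩ Rel2 → Rel1. The join is lossless.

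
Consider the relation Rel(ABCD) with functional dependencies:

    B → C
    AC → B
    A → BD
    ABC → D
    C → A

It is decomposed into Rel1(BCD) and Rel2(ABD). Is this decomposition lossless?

Common attributes: Rel1 ∩ Rel2 = {BD}.
Closure of {BD}: B → C applies, adding C; C → A applies, adding A. So (BD)⁺ = {ABCD}.
This closure contains every attribute of Rel1, so Rel1 ∩ Rel2 → Rel1. The join is lossless.

Yes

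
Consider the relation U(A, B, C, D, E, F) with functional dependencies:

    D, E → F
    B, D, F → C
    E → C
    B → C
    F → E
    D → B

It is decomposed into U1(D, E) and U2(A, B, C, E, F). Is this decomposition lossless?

Common attributes: U1 ∩ U2 = {E}.
Closure of {E}: E → C applies, adding C. So (E)⁺ = {C, E}.
The closure contains neither all of U1 = {D, E} nor all of U2 = {A, B, C, E, F}, so the common attributes are not a superkey of either fragment. The join is lossy.

No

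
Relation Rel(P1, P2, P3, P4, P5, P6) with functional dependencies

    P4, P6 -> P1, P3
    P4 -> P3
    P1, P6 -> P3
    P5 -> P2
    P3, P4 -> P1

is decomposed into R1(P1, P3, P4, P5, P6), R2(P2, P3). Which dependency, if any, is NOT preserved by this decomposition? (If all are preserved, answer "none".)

Check P5 → P2: no single fragment contains all of {P2, P5}, and the restricted closure of {P5} across the fragments never reaches {P2}.
P4, P6 → P1, P3 is preserved.
P4 → P3 is preserved.
P1, P6 → P3 is preserved.
P3, P4 → P1 is preserved.

P5 -> P2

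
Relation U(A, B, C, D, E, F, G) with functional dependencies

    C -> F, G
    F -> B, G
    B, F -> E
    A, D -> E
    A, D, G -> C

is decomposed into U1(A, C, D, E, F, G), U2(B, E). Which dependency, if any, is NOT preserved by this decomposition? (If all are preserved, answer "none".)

F -> B, G

Check F → B, G: no single fragment contains all of {B, F, G}, and the restricted closure of {F} across the fragments never reaches {B, G}.
C → F, G is preserved.
B, F → E is preserved.
A, D → E is preserved.
A, D, G → C is preserved.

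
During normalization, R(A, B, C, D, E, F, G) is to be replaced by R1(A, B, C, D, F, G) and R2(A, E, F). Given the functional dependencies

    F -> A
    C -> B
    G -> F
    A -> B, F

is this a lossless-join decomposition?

Common attributes: R1 ∩ R2 = {A, F}.
Closure of {A, F}: A → B, F applies, adding B. So (A, F)⁺ = {A, B, F}.
The closure contains neither all of R1 = {A, B, C, D, F, G} nor all of R2 = {A, E, F}, so the common attributes are not a superkey of either fragment. The join is lossy.

No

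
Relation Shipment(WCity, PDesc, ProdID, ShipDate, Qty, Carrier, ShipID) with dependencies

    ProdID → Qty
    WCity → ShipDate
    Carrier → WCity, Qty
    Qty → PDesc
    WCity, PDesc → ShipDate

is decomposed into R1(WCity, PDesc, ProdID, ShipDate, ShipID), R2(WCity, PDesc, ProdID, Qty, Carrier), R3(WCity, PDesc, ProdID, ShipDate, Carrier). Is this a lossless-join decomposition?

No

Chase test. Columns are WCity, PDesc, ProdID, ShipDate, Qty, Carrier, ShipID; row i has aⱼ where attribute j ∈ Ri, else bᵢⱼ.
Initial tableau (one row per fragment):
  row 1: a1 a2 a3 a4 b15 b16 a7
  row 2: a1 a2 a3 b24 a5 a6 b27
  row 3: a1 a2 a3 a4 b35 a6 b37
Rows 1 and 2 agree on ProdID; apply ProdID→Qty and equate their Qty entries.
Rows 1 and 3 agree on ProdID; apply ProdID→Qty and equate their Qty entries.
Rows 1 and 2 agree on WCity; apply WCity→ShipDate and equate their ShipDate entries.
No row becomes fully distinguished — the join is lossy.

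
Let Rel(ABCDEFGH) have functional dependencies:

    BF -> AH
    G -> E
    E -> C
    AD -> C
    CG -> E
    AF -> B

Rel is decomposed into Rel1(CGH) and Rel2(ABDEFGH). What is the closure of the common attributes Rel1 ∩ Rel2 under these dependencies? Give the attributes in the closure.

CEGH

Rel1 ∩ Rel2 = {GH}.
G → E applies, adding E
E → C applies, adding C
Closure: {CEGH}.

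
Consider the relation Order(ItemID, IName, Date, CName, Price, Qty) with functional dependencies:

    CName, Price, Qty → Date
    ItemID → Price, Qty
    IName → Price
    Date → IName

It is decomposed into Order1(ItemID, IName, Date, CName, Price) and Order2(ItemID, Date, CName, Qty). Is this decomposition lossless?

Yes

Common attributes: Order1 ∩ Order2 = {ItemID, Date, CName}.
Closure of {ItemID, Date, CName}: ItemID → Price, Qty applies, adding Price, Qty; Date → IName applies, adding IName. So (ItemID, Date, CName)⁺ = {ItemID, IName, Date, CName, Price, Qty}.
This closure contains every attribute of Order1, so Order1 ∩ Order2 → Order1. The join is lossless.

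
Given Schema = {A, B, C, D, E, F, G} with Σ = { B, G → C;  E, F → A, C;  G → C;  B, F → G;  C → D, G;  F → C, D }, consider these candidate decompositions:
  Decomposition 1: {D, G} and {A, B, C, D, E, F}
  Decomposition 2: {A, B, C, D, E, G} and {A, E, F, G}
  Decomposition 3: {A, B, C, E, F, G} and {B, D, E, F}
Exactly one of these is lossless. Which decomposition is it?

Decomposition 1: common = {D}, closure = {D} → lossy.
Decomposition 2: common = {A, E, G}, closure = {A, C, D, E, G} → lossy.
Decomposition 3: common = {B, E, F}, closure = {A, B, C, D, E, F, G} → lossless.

Decomposition 3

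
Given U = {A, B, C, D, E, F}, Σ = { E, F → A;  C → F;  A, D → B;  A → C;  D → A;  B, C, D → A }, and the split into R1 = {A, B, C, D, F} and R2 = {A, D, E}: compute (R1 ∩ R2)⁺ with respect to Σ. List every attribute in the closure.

A, B, C, D, F

R1 ∩ R2 = {A, D}.
A, D → B applies, adding B
A → C applies, adding C
C → F applies, adding F
Closure: {A, B, C, D, F}.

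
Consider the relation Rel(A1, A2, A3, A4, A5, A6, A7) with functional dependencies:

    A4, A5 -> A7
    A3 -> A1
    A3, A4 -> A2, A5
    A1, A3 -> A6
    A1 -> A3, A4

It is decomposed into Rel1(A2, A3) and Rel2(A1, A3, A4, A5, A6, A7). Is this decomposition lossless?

Yes

Common attributes: Rel1 ∩ Rel2 = {A3}.
Closure of {A3}: A3 → A1 applies, adding A1; A1, A3 → A6 applies, adding A6; A1 → A3, A4 applies, adding A4; A3, A4 → A2, A5 applies, adding A2, A5; A4, A5 → A7 applies, adding A7. So (A3)⁺ = {A1, A2, A3, A4, A5, A6, A7}.
This closure contains every attribute of Rel1, so Rel1 ∩ Rel2 → Rel1. The join is lossless.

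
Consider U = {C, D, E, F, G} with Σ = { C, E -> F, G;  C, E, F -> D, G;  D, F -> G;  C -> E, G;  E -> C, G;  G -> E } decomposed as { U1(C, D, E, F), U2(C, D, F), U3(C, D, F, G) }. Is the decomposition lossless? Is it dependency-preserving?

lossless and dependency-preserving

Lossless test (chase): Rows 1 and 2 agree on D, F; apply D, F→G and equate their G entries. Rows 1 and 3 agree on D, F; apply D, F→G and equate their G entries. Rows 1 and 2 agree on C; apply C→E, G and equate their E, G entries. Rows 1 and 3 agree on C; apply C→E, G and equate their E, G entries. Row 1 is now all distinguished symbols — the join is lossless.
Dependency preservation: C, E → F, G; C, E, F → D, G; C → E, G; E → C, G; G → E are not contained in any single fragment, but the restricted closure of each left-hand side across the fragments still reaches the right-hand side; the remaining FDs each lie inside some fragment. All dependencies are preserved.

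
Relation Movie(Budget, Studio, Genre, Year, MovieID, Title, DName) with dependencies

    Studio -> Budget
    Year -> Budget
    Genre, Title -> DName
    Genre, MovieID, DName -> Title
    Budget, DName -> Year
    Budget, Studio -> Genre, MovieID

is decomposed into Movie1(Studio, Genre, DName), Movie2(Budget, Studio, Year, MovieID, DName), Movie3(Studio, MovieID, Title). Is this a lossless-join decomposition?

Chase test. Columns are Budget, Studio, Genre, Year, MovieID, Title, DName; row i has aⱼ where attribute j ∈ Moviei, else bᵢⱼ.
Initial tableau (one row per fragment):
  row 1: b11 a2 a3 b14 b15 b16 a7
  row 2: a1 a2 b23 a4 a5 b26 a7
  row 3: b31 a2 b33 b34 a5 a6 b37
Rows 1 and 2 agree on Studio; apply Studio→Budget and equate their Budget entries.
Rows 1 and 3 agree on Studio; apply Studio→Budget and equate their Budget entries.
Rows 1 and 2 agree on Budget, DName; apply Budget, DName→Year and equate their Year entries.
Rows 1 and 2 agree on Budget, Studio; apply Budget, Studio→Genre, MovieID and equate their Genre, MovieID entries.
Rows 1 and 3 agree on Budget, Studio; apply Budget, Studio→Genre, MovieID and equate their Genre, MovieID entries.
Rows 1 and 2 agree on Genre, MovieID, DName; apply Genre, MovieID, DName→Title and equate their Title entries.
No row becomes fully distinguished — the join is lossy.

No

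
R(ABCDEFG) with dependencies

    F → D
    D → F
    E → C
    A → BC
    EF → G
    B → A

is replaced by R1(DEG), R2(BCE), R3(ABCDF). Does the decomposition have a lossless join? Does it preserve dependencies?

Lossless test (chase): Rows 1 and 3 agree on D; apply D→F and equate their F entries. Rows 1 and 2 agree on E; apply E→C and equate their C entries. Rows 2 and 3 agree on B; apply B→A and equate their A entries. No row becomes fully distinguished — the join is lossy.
Dependency preservation: EF → G is not contained in any single fragment, but the restricted closure of its left-hand side across the fragments still reaches the right-hand side; the remaining FDs each lie inside some fragment. All dependencies are preserved.

lossy but dependency-preserving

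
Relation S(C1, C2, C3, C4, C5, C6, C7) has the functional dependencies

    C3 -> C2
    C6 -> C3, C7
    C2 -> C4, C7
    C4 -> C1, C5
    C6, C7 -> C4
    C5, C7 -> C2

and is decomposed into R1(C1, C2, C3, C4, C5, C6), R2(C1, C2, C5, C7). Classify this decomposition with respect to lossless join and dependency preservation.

lossless and dependency-preserving

Lossless test: (C1, C2, C5)⁺ = {C1, C2, C4, C5, C7}, which contains all of one fragment — lossless.
Dependency preservation: C6 → C3, C7; C2 → C4, C7; C6, C7 → C4 are not contained in any single fragment, but the restricted closure of each left-hand side across the fragments still reaches the right-hand side; the remaining FDs each lie inside some fragment. All dependencies are preserved.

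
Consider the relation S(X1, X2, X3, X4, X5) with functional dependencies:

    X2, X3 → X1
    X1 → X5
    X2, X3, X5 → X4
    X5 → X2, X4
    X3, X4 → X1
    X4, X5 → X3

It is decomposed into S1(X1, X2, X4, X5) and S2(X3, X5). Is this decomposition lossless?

Yes

Common attributes: S1 ∩ S2 = {X5}.
Closure of {X5}: X5 → X2, X4 applies, adding X2, X4; X4, X5 → X3 applies, adding X3; X2, X3 → X1 applies, adding X1. So (X5)⁺ = {X1, X2, X3, X4, X5}.
This closure contains every attribute of S1, so S1 ∩ S2 → S1. The join is lossless.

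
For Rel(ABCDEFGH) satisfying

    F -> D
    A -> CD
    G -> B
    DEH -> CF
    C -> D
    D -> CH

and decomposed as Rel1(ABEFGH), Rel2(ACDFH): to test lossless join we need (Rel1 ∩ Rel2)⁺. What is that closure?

ACDFH

Rel1 ∩ Rel2 = {AFH}.
F → D applies, adding D
A → CD applies, adding C
Closure: {ACDFH}.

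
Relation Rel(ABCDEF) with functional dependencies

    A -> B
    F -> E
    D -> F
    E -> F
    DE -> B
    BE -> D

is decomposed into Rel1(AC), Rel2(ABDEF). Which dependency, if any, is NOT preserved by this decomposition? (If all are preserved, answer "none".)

none

A → B lies within Rel2.
F → E lies within Rel2.
D → F lies within Rel2.
E → F lies within Rel2.
DE → B lies within Rel2.
BE → D lies within Rel2.
Every dependency is enforceable on the fragments, so the decomposition is dependency-preserving.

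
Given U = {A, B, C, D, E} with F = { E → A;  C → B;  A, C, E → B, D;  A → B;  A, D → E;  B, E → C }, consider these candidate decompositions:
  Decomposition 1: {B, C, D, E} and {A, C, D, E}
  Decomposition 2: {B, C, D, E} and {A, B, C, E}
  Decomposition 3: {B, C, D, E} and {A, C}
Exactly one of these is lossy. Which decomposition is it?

Decomposition 1: common = {C, D, E}, closure = {A, B, C, D, E} → lossless.
Decomposition 2: common = {B, C, E}, closure = {A, B, C, D, E} → lossless.
Decomposition 3: common = {C}, closure = {B, C} → lossy.

Decomposition 3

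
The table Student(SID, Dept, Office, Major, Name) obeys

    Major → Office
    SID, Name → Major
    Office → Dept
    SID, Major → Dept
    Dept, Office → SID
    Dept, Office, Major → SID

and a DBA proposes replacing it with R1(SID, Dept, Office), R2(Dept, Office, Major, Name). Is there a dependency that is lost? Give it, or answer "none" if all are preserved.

SID, Name → Major

Check SID, Name → Major: no single fragment contains all of {SID, Major, Name}, and the restricted closure of {SID, Name} across the fragments never reaches {Major}.
Major → Office is preserved.
Office → Dept is preserved.
SID, Major → Dept is preserved.
Dept, Office → SID is preserved.
Dept, Office, Major → SID is preserved.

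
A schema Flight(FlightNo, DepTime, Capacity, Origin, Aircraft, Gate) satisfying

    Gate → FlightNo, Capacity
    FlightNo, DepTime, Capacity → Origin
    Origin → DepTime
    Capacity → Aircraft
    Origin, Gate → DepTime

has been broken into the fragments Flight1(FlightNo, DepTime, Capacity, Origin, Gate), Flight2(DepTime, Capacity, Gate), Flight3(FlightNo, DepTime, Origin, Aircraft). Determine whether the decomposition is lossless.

Chase test. Columns are FlightNo, DepTime, Capacity, Origin, Aircraft, Gate; row i has aⱼ where attribute j ∈ Flighti, else bᵢⱼ.
Initial tableau (one row per fragment):
  row 1: a1 a2 a3 a4 b15 a6
  row 2: b21 a2 a3 b24 b25 a6
  row 3: a1 a2 b33 a4 a5 b36
Rows 1 and 2 agree on Gate; apply Gate→FlightNo, Capacity and equate their FlightNo, Capacity entries.
Rows 1 and 2 agree on FlightNo, DepTime, Capacity; apply FlightNo, DepTime, Capacity→Origin and equate their Origin entries.
Rows 1 and 2 agree on Capacity; apply Capacity→Aircraft and equate their Aircraft entries.
No row becomes fully distinguished — the join is lossy.

No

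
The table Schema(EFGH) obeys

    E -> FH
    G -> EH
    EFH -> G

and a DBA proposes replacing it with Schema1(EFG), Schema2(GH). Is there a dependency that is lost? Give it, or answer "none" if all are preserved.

none

E → FH: restricted closure across fragments reaches FH.
G → EH: restricted closure across fragments reaches EH.
EFH → G: restricted closure across fragments reaches G.
Every dependency is enforceable on the fragments, so the decomposition is dependency-preserving.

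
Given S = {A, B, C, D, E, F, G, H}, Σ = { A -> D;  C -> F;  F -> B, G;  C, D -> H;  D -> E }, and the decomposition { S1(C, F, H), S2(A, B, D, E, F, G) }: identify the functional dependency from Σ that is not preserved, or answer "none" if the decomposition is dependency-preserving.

C, D -> H

Check C, D → H: no single fragment contains all of {C, D, H}, and the restricted closure of {C, D} across the fragments never reaches {H}.
A → D is preserved.
C → F is preserved.
F → B, G is preserved.
D → E is preserved.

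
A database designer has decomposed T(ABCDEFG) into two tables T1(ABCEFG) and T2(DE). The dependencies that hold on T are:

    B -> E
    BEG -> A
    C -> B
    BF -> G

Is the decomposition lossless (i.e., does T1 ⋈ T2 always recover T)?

Common attributes: T1 ∩ T2 = {E}.
No dependency enlarges {E}, so (E)⁺ = {E}.
The closure contains neither all of T1 = {ABCEFG} nor all of T2 = {DE}, so the common attributes are not a superkey of either fragment. The join is lossy.

No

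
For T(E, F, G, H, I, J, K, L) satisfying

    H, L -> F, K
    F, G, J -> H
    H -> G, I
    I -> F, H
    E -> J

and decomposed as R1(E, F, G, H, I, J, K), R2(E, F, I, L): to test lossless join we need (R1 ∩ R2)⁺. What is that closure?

E, F, G, H, I, J

R1 ∩ R2 = {E, F, I}.
I → F, H applies, adding H
E → J applies, adding J
H → G, I applies, adding G
Closure: {E, F, G, H, I, J}.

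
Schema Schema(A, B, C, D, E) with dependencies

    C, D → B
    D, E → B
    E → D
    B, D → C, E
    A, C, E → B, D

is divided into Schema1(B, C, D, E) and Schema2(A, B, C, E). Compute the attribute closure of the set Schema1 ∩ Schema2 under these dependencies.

Schema1 ∩ Schema2 = {B, C, E}.
E → D applies, adding D
Closure: {B, C, D, E}.

B, C, D, E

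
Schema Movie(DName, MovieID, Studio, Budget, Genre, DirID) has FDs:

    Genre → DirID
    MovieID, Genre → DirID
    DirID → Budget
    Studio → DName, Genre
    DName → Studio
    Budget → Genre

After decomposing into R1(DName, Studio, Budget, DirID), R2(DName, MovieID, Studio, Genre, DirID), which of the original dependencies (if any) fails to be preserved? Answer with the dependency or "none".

Genre → DirID lies within R2.
MovieID, Genre → DirID lies within R2.
DirID → Budget lies within R1.
Studio → DName, Genre lies within R2.
DName → Studio lies within R1.
Budget → Genre: restricted closure across fragments reaches Genre.
Every dependency is enforceable on the fragments, so the decomposition is dependency-preserving.

none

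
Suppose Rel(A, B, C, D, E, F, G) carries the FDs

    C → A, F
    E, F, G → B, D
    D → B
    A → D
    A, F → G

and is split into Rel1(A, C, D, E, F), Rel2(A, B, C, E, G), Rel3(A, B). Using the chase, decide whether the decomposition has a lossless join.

Yes

Chase test. Columns are A, B, C, D, E, F, G; row i has aⱼ where attribute j ∈ Reli, else bᵢⱼ.
Initial tableau (one row per fragment):
  row 1: a1 b12 a3 a4 a5 a6 b17
  row 2: a1 a2 a3 b24 a5 b26 a7
  row 3: a1 a2 b33 b34 b35 b36 b37
Rows 1 and 2 agree on C; apply C→A, F and equate their A, F entries.
Rows 1 and 2 agree on A; apply A→D and equate their D entries.
Rows 1 and 3 agree on A; apply A→D and equate their D entries.
Rows 1 and 2 agree on A, F; apply A, F→G and equate their G entries.
Rows 1 and 2 agree on E, F, G; apply E, F, G→B, D and equate their B, D entries.
Row 1 is now all distinguished symbols — the join is lossless.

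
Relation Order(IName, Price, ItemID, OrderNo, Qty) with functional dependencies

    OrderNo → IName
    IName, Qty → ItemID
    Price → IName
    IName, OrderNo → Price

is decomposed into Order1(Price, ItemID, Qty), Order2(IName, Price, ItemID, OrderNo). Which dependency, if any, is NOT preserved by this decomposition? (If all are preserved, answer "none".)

IName, Qty → ItemID

Check IName, Qty → ItemID: no single fragment contains all of {IName, ItemID, Qty}, and the restricted closure of {IName, Qty} across the fragments never reaches {ItemID}.
OrderNo → IName is preserved.
Price → IName is preserved.
IName, OrderNo → Price is preserved.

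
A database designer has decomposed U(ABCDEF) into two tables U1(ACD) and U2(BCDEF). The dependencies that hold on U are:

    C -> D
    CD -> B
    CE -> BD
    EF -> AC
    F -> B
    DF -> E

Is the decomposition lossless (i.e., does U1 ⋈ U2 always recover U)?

Common attributes: U1 ∩ U2 = {CD}.
Closure of {CD}: CD → B applies, adding B. So (CD)⁺ = {BCD}.
The closure contains neither all of U1 = {ACD} nor all of U2 = {BCDEF}, so the common attributes are not a superkey of either fragment. The join is lossy.

No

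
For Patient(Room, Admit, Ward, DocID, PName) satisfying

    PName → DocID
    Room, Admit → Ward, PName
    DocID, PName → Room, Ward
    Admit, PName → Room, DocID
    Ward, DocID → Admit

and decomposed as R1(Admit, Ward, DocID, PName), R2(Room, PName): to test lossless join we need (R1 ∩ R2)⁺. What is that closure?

R1 ∩ R2 = {PName}.
PName → DocID applies, adding DocID
DocID, PName → Room, Ward applies, adding Room, Ward
Ward, DocID → Admit applies, adding Admit
Closure: {Room, Admit, Ward, DocID, PName}.

Room, Admit, Ward, DocID, PName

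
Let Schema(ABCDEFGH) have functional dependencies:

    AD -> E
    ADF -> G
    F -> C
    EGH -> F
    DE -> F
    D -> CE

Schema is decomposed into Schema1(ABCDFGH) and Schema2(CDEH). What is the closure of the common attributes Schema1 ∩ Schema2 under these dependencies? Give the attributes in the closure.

Schema1 ∩ Schema2 = {CDH}.
D → CE applies, adding E
DE → F applies, adding F
Closure: {CDEFH}.

CDEFH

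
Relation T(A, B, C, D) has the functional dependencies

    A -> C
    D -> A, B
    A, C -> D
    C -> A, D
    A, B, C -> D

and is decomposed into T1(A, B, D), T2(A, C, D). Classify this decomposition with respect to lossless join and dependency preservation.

lossless and dependency-preserving

Lossless test: (A, D)⁺ = {A, B, C, D}, which contains all of one fragment — lossless.
Dependency preservation: A, B, C → D is not contained in any single fragment, but the restricted closure of its left-hand side across the fragments still reaches the right-hand side; the remaining FDs each lie inside some fragment. All dependencies are preserved.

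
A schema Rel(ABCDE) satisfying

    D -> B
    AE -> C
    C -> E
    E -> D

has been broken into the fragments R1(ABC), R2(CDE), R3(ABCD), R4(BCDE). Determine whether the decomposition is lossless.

Yes

Chase test. Columns are ABCDE; row i has aⱼ where attribute j ∈ Ri, else bᵢⱼ.
Initial tableau (one row per fragment):
  row 1: a1 a2 a3 b14 b15
  row 2: b21 b22 a3 a4 a5
  row 3: a1 a2 a3 a4 b35
  row 4: b41 a2 a3 a4 a5
Rows 2 and 3 agree on D; apply D→B and equate their B entries.
Rows 1 and 2 agree on C; apply C→E and equate their E entries.
Rows 1 and 3 agree on C; apply C→E and equate their E entries.
Rows 1 and 2 agree on E; apply E→D and equate their D entries.
Row 1 is now all distinguished symbols — the join is lossless.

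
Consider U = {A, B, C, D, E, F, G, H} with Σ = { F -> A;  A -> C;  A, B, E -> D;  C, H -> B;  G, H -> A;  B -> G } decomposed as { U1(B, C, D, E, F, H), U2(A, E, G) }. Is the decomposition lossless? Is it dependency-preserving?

Lossless test: (E)⁺ = {E}, which is a superkey of neither fragment — lossy.
Dependency preservation: the restricted closure of {F} across the fragments never reaches {A}, so F → A cannot be enforced without a join — not preserved.

lossy and not dependency-preserving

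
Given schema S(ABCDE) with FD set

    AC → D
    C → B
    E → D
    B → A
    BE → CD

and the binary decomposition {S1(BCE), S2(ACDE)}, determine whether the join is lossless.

Common attributes: S1 ∩ S2 = {CE}.
Closure of {CE}: C → B applies, adding B; E → D applies, adding D; B → A applies, adding A. So (CE)⁺ = {ABCDE}.
This closure contains every attribute of S1, so S1 ∩ S2 → S1. The join is lossless.

Yes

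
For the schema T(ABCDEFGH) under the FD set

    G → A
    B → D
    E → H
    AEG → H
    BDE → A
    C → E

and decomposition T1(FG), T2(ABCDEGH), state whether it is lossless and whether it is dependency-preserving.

Lossless test: (G)⁺ = {AG}, which is a superkey of neither fragment — lossy.
Dependency preservation: every FD's attributes lie within a single fragment, so each can be enforced locally — preserved.

lossy but dependency-preserving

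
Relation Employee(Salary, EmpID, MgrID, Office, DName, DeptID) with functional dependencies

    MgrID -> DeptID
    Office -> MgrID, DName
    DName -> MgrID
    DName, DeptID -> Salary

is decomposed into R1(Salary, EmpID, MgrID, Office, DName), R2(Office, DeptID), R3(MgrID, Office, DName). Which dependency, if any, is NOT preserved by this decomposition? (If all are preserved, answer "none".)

Check MgrID → DeptID: no single fragment contains all of {MgrID, DeptID}, and the restricted closure of {MgrID} across the fragments never reaches {DeptID}.
Office → MgrID, DName is preserved.
DName → MgrID is preserved.
DName, DeptID → Salary is preserved.

MgrID -> DeptID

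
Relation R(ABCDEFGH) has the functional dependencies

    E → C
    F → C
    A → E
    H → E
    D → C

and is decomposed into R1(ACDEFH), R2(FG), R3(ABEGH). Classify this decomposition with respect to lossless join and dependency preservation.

Lossless test (chase): Rows 1 and 3 agree on E; apply E→C and equate their C entries. Rows 1 and 2 agree on F; apply F→C and equate their C entries. No row becomes fully distinguished — the join is lossy.
Dependency preservation: every FD's attributes lie within a single fragment, so each can be enforced locally — preserved.

lossy but dependency-preserving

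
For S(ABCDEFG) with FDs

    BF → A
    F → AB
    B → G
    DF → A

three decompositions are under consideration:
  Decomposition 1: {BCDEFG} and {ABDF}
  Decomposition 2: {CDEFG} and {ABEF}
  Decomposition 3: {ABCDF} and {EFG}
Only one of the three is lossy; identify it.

Decomposition 1: common = {BDF}, closure = {ABDFG} → lossless.
Decomposition 2: common = {EF}, closure = {ABEFG} → lossless.
Decomposition 3: common = {F}, closure = {ABFG} → lossy.

Decomposition 3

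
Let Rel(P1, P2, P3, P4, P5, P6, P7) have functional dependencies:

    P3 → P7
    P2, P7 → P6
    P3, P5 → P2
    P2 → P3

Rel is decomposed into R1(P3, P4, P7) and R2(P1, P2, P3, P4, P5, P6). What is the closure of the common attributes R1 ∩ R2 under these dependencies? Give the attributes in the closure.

P3, P4, P7

R1 ∩ R2 = {P3, P4}.
P3 → P7 applies, adding P7
Closure: {P3, P4, P7}.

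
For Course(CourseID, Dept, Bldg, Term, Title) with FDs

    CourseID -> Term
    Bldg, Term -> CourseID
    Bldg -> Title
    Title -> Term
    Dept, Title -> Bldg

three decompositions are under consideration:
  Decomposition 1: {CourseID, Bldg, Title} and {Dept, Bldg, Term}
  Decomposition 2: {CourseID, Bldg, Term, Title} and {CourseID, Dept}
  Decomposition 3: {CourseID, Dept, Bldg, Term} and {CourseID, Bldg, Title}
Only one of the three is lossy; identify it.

Decomposition 1: common = {Bldg}, closure = {CourseID, Bldg, Term, Title} → lossless.
Decomposition 2: common = {CourseID}, closure = {CourseID, Term} → lossy.
Decomposition 3: common = {CourseID, Bldg}, closure = {CourseID, Bldg, Term, Title} → lossless.

Decomposition 2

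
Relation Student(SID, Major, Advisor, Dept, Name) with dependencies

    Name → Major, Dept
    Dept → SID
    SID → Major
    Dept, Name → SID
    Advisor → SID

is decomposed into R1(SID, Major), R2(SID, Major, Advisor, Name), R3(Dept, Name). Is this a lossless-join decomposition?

Chase test. Columns are SID, Major, Advisor, Dept, Name; row i has aⱼ where attribute j ∈ Ri, else bᵢⱼ.
Initial tableau (one row per fragment):
  row 1: a1 a2 b13 b14 b15
  row 2: a1 a2 a3 b24 a5
  row 3: b31 b32 b33 a4 a5
Rows 2 and 3 agree on Name; apply Name→Major, Dept and equate their Major, Dept entries.
Rows 2 and 3 agree on Dept; apply Dept→SID and equate their SID entries.
Row 2 is now all distinguished symbols — the join is lossless.

Yes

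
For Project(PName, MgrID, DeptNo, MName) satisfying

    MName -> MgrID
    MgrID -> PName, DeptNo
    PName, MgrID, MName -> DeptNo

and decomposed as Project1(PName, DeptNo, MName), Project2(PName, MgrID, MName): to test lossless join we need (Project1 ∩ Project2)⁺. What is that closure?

PName, MgrID, DeptNo, MName

Project1 ∩ Project2 = {PName, MName}.
MName → MgrID applies, adding MgrID
MgrID → PName, DeptNo applies, adding DeptNo
Closure: {PName, MgrID, DeptNo, MName}.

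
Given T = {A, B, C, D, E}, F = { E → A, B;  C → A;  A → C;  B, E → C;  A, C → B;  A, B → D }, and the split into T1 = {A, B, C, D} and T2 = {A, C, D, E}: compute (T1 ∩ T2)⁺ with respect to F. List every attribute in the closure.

T1 ∩ T2 = {A, C, D}.
A, C → B applies, adding B
Closure: {A, B, C, D}.

A, B, C, D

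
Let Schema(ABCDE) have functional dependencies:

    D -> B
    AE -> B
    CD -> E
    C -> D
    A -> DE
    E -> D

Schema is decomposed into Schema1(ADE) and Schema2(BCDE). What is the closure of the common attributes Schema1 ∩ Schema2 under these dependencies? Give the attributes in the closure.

BDE

Schema1 ∩ Schema2 = {DE}.
D → B applies, adding B
Closure: {BDE}.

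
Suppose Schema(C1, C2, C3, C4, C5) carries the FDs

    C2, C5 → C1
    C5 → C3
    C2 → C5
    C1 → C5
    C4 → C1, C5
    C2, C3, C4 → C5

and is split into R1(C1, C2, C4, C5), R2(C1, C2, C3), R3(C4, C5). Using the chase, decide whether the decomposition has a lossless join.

Chase test. Columns are C1, C2, C3, C4, C5; row i has aⱼ where attribute j ∈ Ri, else bᵢⱼ.
Initial tableau (one row per fragment):
  row 1: a1 a2 b13 a4 a5
  row 2: a1 a2 a3 b24 b25
  row 3: b31 b32 b33 a4 a5
Rows 1 and 3 agree on C5; apply C5→C3 and equate their C3 entries.
Rows 1 and 2 agree on C2; apply C2→C5 and equate their C5 entries.
Rows 1 and 3 agree on C4; apply C4→C1, C5 and equate their C1, C5 entries.
Rows 1 and 2 agree on C5; apply C5→C3 and equate their C3 entries.
Row 1 is now all distinguished symbols — the join is lossless.

Yes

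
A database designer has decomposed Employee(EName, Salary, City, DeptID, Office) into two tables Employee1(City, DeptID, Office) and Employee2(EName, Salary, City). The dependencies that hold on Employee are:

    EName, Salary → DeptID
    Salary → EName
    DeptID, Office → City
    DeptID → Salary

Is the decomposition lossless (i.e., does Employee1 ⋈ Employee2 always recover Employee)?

Common attributes: Employee1 ∩ Employee2 = {City}.
No dependency enlarges {City}, so (City)⁺ = {City}.
The closure contains neither all of Employee1 = {City, DeptID, Office} nor all of Employee2 = {EName, Salary, City}, so the common attributes are not a superkey of either fragment. The join is lossy.

No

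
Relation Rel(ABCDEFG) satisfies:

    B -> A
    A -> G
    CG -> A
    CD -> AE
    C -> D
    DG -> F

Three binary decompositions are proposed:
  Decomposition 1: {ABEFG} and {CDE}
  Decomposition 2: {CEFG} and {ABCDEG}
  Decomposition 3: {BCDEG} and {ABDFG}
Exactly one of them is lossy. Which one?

Decomposition 1: common = {E}, closure = {E} → lossy.
Decomposition 2: common = {CEG}, closure = {ACDEFG} → lossless.
Decomposition 3: common = {BDG}, closure = {ABDFG} → lossless.

Decomposition 1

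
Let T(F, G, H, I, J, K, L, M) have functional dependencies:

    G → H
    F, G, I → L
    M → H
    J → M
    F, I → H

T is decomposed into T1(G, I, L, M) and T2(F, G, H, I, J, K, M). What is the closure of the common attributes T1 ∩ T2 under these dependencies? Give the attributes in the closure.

G, H, I, M

T1 ∩ T2 = {G, I, M}.
G → H applies, adding H
Closure: {G, H, I, M}.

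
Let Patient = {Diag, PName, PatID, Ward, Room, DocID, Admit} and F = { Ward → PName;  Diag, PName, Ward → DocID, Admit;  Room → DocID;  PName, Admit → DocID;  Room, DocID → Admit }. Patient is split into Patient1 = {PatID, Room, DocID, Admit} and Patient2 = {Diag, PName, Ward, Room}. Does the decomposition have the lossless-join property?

Common attributes: Patient1 ∩ Patient2 = {Room}.
Closure of {Room}: Room → DocID applies, adding DocID; Room, DocID → Admit applies, adding Admit. So (Room)⁺ = {Room, DocID, Admit}.
The closure contains neither all of Patient1 = {PatID, Room, DocID, Admit} nor all of Patient2 = {Diag, PName, Ward, Room}, so the common attributes are not a superkey of either fragment. The join is lossy.

No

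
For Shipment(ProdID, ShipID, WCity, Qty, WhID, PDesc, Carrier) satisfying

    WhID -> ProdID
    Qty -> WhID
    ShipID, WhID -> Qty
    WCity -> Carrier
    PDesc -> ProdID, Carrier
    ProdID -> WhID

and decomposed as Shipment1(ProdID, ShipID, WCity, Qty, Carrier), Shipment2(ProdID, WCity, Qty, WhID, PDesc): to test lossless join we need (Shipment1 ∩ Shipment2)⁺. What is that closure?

Shipment1 ∩ Shipment2 = {ProdID, WCity, Qty}.
Qty → WhID applies, adding WhID
WCity → Carrier applies, adding Carrier
Closure: {ProdID, WCity, Qty, WhID, Carrier}.

ProdID, WCity, Qty, WhID, Carrier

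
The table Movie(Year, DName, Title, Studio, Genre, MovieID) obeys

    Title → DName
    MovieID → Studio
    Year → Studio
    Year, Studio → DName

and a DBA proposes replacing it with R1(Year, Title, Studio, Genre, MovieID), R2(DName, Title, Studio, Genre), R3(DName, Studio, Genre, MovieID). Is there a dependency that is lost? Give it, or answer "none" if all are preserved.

Check Year, Studio → DName: no single fragment contains all of {Year, DName, Studio}, and the restricted closure of {Year, Studio} across the fragments never reaches {DName}.
Title → DName is preserved.
MovieID → Studio is preserved.
Year → Studio is preserved.

Year, Studio → DName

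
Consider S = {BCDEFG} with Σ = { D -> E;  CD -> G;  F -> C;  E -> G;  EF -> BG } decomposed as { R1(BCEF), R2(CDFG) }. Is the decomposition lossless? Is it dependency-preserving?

lossy and not dependency-preserving

Lossless test: (CF)⁺ = {CF}, which is a superkey of neither fragment — lossy.
Dependency preservation: the restricted closure of {D} across the fragments never reaches {E}, so D → E cannot be enforced without a join — not preserved.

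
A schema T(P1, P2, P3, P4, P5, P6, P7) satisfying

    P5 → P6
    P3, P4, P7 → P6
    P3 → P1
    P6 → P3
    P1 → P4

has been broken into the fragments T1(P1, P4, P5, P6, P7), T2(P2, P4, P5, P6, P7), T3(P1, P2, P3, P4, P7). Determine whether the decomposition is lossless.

No

Chase test. Columns are P1, P2, P3, P4, P5, P6, P7; row i has aⱼ where attribute j ∈ Ti, else bᵢⱼ.
Initial tableau (one row per fragment):
  row 1: a1 b12 b13 a4 a5 a6 a7
  row 2: b21 a2 b23 a4 a5 a6 a7
  row 3: a1 a2 a3 a4 b35 b36 a7
Rows 1 and 2 agree on P6; apply P6→P3 and equate their P3 entries.
Rows 1 and 2 agree on P3; apply P3→P1 and equate their P1 entries.
No row becomes fully distinguished — the join is lossy.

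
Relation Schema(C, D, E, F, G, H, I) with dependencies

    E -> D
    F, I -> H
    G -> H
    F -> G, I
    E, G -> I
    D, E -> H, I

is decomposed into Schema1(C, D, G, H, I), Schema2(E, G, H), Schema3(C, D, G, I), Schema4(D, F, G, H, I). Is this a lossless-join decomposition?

No

Chase test. Columns are C, D, E, F, G, H, I; row i has aⱼ where attribute j ∈ Schemai, else bᵢⱼ.
Initial tableau (one row per fragment):
  row 1: a1 a2 b13 b14 a5 a6 a7
  row 2: b21 b22 a3 b24 a5 a6 b27
  row 3: a1 a2 b33 b34 a5 b36 a7
  row 4: b41 a2 b43 a4 a5 a6 a7
Rows 1 and 3 agree on G; apply G→H and equate their H entries.
No row becomes fully distinguished — the join is lossy.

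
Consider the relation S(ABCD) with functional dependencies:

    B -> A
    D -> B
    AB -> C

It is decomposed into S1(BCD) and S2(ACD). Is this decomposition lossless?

Yes

Common attributes: S1 ∩ S2 = {CD}.
Closure of {CD}: D → B applies, adding B; B → A applies, adding A. So (CD)⁺ = {ABCD}.
This closure contains every attribute of S1, so S1 ∩ S2 → S1. The join is lossless.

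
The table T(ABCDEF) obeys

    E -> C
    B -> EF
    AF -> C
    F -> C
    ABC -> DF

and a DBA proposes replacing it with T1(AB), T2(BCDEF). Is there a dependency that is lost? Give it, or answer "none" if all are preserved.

ABC -> DF

Check ABC → DF: no single fragment contains all of {ABCDF}, and the restricted closure of {ABC} across the fragments never reaches {DF}.
E → C is preserved.
B → EF is preserved.
AF → C is preserved.
F → C is preserved.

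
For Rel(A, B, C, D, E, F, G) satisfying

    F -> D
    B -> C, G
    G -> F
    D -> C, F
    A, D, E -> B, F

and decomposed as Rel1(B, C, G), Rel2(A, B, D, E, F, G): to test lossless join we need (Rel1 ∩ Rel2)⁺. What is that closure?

Rel1 ∩ Rel2 = {B, G}.
B → C, G applies, adding C
G → F applies, adding F
F → D applies, adding D
Closure: {B, C, D, F, G}.

B, C, D, F, G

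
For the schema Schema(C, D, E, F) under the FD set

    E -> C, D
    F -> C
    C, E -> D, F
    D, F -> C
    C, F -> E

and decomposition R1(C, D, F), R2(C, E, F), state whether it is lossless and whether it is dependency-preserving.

lossless and dependency-preserving

Lossless test: (C, F)⁺ = {C, D, E, F}, which contains all of one fragment — lossless.
Dependency preservation: E → C, D; C, E → D, F are not contained in any single fragment, but the restricted closure of each left-hand side across the fragments still reaches the right-hand side; the remaining FDs each lie inside some fragment. All dependencies are preserved.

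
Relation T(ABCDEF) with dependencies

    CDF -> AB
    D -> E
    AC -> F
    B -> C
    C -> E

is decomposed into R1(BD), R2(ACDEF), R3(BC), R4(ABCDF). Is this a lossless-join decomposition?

Chase test. Columns are ABCDEF; row i has aⱼ where attribute j ∈ Ri, else bᵢⱼ.
Initial tableau (one row per fragment):
  row 1: b11 a2 b13 a4 b15 b16
  row 2: a1 b22 a3 a4 a5 a6
  row 3: b31 a2 a3 b34 b35 b36
  row 4: a1 a2 a3 a4 b45 a6
Rows 2 and 4 agree on CDF; apply CDF→AB and equate their AB entries.
Rows 1 and 2 agree on D; apply D→E and equate their E entries.
Rows 1 and 4 agree on D; apply D→E and equate their E entries.
Rows 1 and 2 agree on B; apply B→C and equate their C entries.
Rows 1 and 3 agree on C; apply C→E and equate their E entries.
Row 2 is now all distinguished symbols — the join is lossless.

Yes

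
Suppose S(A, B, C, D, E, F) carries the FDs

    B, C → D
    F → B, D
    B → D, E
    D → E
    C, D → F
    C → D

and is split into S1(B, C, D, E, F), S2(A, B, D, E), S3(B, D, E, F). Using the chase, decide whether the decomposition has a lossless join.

No

Chase test. Columns are A, B, C, D, E, F; row i has aⱼ where attribute j ∈ Si, else bᵢⱼ.
Initial tableau (one row per fragment):
  row 1: b11 a2 a3 a4 a5 a6
  row 2: a1 a2 b23 a4 a5 b26
  row 3: b31 a2 b33 a4 a5 a6
No row becomes fully distinguished — the join is lossy.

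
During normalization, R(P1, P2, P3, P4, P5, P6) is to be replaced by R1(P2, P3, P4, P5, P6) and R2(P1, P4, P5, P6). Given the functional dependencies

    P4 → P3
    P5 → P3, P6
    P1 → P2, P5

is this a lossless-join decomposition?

No

Common attributes: R1 ∩ R2 = {P4, P5, P6}.
Closure of {P4, P5, P6}: P4 → P3 applies, adding P3. So (P4, P5, P6)⁺ = {P3, P4, P5, P6}.
The closure contains neither all of R1 = {P2, P3, P4, P5, P6} nor all of R2 = {P1, P4, P5, P6}, so the common attributes are not a superkey of either fragment. The join is lossy.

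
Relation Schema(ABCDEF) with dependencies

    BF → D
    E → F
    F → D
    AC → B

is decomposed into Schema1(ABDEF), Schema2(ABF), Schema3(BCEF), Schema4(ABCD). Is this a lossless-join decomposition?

Chase test. Columns are ABCDEF; row i has aⱼ where attribute j ∈ Schemai, else bᵢⱼ.
Initial tableau (one row per fragment):
  row 1: a1 a2 b13 a4 a5 a6
  row 2: a1 a2 b23 b24 b25 a6
  row 3: b31 a2 a3 b34 a5 a6
  row 4: a1 a2 a3 a4 b45 b46
Rows 1 and 2 agree on BF; apply BF→D and equate their D entries.
Rows 1 and 3 agree on BF; apply BF→D and equate their D entries.
No row becomes fully distinguished — the join is lossy.

No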